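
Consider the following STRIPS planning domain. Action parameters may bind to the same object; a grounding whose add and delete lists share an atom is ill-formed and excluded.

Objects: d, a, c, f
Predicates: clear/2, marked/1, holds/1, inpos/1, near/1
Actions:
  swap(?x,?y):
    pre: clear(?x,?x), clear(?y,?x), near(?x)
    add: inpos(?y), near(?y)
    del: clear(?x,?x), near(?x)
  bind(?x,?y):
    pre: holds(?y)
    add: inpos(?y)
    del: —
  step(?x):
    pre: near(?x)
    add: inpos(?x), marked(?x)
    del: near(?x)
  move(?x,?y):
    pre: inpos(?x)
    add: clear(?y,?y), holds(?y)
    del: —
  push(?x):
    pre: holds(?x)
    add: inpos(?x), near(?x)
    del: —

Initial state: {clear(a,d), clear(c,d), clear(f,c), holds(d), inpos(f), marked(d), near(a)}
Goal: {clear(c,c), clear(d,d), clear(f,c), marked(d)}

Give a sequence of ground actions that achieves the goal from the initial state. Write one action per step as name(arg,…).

1. move(f,d)  →  {clear(a,d), clear(c,d), clear(d,d), clear(f,c), holds(d), inpos(f), marked(d), near(a)}
2. move(f,c)  →  {clear(a,d), clear(c,c), clear(c,d), clear(d,d), clear(f,c), holds(c), holds(d), inpos(f), marked(d), near(a)}

move(f,d); move(f,c)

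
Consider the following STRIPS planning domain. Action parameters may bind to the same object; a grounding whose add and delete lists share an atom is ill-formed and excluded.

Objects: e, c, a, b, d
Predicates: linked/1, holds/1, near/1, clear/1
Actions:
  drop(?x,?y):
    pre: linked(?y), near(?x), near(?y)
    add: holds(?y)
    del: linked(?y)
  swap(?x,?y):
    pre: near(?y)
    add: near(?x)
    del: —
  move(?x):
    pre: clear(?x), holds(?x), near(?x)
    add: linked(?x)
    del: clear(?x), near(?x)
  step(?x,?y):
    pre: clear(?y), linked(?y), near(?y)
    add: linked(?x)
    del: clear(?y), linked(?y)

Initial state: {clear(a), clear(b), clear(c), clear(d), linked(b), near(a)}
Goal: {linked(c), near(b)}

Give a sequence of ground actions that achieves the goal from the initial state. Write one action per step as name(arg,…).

1. swap(b,a)  →  {clear(a), clear(b), clear(c), clear(d), linked(b), near(a), near(b)}
2. step(c,b)  →  {clear(a), clear(c), clear(d), linked(c), near(a), near(b)}

swap(b,a); step(c,b)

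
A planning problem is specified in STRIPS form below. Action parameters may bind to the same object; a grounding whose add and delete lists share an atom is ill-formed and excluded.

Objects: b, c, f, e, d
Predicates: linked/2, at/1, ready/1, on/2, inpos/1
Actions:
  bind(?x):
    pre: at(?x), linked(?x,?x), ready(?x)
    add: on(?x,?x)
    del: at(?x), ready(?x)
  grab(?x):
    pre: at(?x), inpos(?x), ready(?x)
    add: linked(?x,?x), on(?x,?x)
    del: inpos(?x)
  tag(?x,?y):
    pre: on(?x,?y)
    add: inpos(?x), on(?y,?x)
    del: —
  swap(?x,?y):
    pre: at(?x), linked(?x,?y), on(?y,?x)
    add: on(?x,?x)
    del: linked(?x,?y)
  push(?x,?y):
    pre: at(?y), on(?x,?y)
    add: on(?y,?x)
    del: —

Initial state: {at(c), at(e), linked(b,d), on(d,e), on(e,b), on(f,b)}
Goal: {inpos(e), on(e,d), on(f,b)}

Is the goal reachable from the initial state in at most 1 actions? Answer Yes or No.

No

1. tag(e,b)  →  {at(c), at(e), inpos(e), linked(b,d), on(b,e), on(d,e), on(e,b), on(f,b)}
2. tag(d,e)  →  {at(c), at(e), inpos(d), inpos(e), linked(b,d), on(b,e), on(d,e), on(e,b), on(e,d), on(f,b)}
optimal plan length = 2; 2 > 1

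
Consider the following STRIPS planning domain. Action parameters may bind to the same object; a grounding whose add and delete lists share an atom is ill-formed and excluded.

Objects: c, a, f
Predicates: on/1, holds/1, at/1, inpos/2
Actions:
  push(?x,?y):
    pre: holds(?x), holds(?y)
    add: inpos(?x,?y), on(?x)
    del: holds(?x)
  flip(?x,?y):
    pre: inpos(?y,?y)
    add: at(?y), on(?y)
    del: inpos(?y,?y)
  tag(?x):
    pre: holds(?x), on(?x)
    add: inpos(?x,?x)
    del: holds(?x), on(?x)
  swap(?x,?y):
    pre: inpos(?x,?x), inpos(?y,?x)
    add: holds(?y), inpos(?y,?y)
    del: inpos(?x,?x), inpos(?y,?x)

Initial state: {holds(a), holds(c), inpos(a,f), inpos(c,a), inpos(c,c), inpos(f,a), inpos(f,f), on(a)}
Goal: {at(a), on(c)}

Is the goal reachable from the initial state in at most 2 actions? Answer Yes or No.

1. push(c,c)  →  {holds(a), inpos(a,f), inpos(c,a), inpos(c,c), inpos(f,a), inpos(f,f), on(a), on(c)}
2. push(a,a)  →  {inpos(a,a), inpos(a,f), inpos(c,a), inpos(c,c), inpos(f,a), inpos(f,f), on(a), on(c)}
3. flip(c,a)  →  {at(a), inpos(a,f), inpos(c,a), inpos(c,c), inpos(f,a), inpos(f,f), on(a), on(c)}
optimal plan length = 3; 3 > 2

No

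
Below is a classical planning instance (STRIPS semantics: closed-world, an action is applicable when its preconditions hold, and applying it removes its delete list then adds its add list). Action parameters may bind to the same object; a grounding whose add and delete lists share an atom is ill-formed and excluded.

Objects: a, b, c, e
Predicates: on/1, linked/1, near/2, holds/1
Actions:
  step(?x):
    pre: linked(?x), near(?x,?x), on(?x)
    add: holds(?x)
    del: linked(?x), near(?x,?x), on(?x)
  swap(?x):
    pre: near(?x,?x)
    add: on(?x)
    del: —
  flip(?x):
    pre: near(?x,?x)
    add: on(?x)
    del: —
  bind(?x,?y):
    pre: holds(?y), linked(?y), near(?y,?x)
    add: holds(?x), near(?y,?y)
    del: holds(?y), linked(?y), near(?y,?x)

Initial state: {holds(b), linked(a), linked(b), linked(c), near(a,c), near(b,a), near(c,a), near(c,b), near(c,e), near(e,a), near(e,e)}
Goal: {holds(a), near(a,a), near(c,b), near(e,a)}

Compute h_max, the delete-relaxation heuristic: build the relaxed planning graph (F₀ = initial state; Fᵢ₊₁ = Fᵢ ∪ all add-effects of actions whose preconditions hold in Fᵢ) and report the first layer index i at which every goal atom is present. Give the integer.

F0 = init (11 atoms)
F1 = F0 ∪ {holds(a), near(b,b), on(e)}  (14 atoms)
F2 = F1 ∪ {holds(c), near(a,a), on(b)}  (17 atoms)
goal ⊆ F2  ⇒  h_max = 2

2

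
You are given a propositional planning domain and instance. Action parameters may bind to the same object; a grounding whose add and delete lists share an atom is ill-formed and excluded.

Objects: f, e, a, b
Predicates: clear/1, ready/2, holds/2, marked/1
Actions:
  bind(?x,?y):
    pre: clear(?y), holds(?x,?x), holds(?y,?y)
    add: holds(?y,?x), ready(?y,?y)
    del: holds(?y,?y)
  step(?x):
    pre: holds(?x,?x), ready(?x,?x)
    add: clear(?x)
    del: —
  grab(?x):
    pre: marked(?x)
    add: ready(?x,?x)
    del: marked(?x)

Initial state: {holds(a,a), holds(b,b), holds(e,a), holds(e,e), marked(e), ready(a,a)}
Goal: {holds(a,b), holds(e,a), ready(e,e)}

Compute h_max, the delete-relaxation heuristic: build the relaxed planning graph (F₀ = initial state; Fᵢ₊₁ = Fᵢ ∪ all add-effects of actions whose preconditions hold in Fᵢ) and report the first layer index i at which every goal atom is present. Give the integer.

2

F0 = init (6 atoms)
F1 = F0 ∪ {clear(a), ready(e,e)}  (8 atoms)
F2 = F1 ∪ {clear(e), holds(a,b), holds(a,e)}  (11 atoms)
goal ⊆ F2  ⇒  h_max = 2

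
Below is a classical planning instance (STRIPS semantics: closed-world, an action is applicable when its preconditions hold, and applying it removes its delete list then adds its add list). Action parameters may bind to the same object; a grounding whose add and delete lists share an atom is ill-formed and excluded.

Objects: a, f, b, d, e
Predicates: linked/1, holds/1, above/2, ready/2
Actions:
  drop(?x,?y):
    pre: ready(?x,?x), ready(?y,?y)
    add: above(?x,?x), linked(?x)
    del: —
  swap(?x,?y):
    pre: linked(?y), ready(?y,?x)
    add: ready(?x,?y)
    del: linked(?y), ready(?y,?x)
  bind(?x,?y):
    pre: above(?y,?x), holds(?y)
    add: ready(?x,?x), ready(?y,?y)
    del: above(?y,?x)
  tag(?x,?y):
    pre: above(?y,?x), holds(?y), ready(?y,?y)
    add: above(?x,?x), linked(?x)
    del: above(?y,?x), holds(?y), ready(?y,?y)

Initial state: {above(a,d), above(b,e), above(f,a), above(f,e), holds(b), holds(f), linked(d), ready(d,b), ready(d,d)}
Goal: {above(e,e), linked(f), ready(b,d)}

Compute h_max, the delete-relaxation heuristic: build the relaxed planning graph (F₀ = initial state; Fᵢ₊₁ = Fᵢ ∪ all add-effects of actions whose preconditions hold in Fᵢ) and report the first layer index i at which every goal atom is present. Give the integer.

F0 = init (9 atoms)
F1 = F0 ∪ {above(d,d), ready(a,a), ready(b,b), ready(b,d), ready(e,e), ready(f,f)}  (15 atoms)
F2 = F1 ∪ {above(a,a), above(b,b), above(e,e), above(f,f), linked(a), linked(b), linked(e), linked(f)}  (23 atoms)
goal ⊆ F2  ⇒  h_max = 2

2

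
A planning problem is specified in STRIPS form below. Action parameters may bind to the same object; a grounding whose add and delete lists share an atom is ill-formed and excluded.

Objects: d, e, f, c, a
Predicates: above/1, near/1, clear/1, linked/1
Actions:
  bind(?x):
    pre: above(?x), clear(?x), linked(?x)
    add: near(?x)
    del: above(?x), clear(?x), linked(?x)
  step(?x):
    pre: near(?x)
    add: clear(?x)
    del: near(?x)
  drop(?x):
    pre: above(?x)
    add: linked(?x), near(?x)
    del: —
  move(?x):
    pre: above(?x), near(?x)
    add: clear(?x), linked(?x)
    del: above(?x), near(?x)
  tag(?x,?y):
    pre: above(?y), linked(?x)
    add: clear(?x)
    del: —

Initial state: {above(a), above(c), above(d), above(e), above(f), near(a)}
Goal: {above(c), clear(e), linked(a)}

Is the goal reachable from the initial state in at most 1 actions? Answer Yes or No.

1. drop(e)  →  {above(a), above(c), above(d), above(e), above(f), linked(e), near(a), near(e)}
2. step(e)  →  {above(a), above(c), above(d), above(e), above(f), clear(e), linked(e), near(a)}
3. drop(a)  →  {above(a), above(c), above(d), above(e), above(f), clear(e), linked(a), linked(e), near(a)}
optimal plan length = 3; 3 > 1

No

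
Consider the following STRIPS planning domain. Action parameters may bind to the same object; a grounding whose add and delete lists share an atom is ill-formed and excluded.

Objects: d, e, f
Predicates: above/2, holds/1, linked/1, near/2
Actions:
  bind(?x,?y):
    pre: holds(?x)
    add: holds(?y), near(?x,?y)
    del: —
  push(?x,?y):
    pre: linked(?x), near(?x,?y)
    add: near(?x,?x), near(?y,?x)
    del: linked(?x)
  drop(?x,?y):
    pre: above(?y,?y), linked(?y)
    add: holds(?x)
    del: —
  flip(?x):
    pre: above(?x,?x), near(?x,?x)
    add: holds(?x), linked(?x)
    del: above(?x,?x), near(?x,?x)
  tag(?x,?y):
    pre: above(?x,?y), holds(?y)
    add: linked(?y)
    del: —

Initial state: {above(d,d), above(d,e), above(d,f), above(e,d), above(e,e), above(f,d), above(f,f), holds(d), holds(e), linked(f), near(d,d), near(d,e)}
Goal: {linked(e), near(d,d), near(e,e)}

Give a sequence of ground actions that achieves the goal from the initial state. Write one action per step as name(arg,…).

bind(e,e); tag(d,e)

1. bind(e,e)  →  {above(d,d), above(d,e), above(d,f), above(e,d), above(e,e), above(f,d), above(f,f), holds(d), holds(e), linked(f), near(d,d), near(d,e), near(e,e)}
2. tag(d,e)  →  {above(d,d), above(d,e), above(d,f), above(e,d), above(e,e), above(f,d), above(f,f), holds(d), holds(e), linked(e), linked(f), near(d,d), near(d,e), near(e,e)}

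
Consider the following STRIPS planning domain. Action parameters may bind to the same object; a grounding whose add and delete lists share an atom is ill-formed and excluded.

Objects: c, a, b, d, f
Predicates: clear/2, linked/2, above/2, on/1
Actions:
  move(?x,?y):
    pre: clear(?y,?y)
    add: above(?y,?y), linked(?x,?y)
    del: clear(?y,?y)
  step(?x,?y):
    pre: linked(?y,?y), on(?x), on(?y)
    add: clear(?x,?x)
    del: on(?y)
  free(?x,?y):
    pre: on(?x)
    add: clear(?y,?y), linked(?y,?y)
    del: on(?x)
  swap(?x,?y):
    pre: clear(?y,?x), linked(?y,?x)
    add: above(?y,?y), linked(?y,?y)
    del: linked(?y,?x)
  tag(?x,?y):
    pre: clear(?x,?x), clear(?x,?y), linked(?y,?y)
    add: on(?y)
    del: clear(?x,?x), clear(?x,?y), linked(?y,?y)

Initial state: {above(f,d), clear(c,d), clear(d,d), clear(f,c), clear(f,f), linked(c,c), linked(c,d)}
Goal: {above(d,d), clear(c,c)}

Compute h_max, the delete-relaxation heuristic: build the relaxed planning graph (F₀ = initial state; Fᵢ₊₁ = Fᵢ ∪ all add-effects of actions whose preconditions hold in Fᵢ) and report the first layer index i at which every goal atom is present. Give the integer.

2

F0 = init (7 atoms)
F1 = F0 ∪ {above(c,c), above(d,d), above(f,f), linked(a,d), linked(a,f), linked(b,d), linked(b,f), linked(c,f), linked(d,d), linked(d,f), linked(f,d), linked(f,f), on(c)}  (20 atoms)
F2 = F1 ∪ {clear(a,a), clear(b,b), clear(c,c), linked(a,a), linked(b,b), on(d), on(f)}  (27 atoms)
goal ⊆ F2  ⇒  h_max = 2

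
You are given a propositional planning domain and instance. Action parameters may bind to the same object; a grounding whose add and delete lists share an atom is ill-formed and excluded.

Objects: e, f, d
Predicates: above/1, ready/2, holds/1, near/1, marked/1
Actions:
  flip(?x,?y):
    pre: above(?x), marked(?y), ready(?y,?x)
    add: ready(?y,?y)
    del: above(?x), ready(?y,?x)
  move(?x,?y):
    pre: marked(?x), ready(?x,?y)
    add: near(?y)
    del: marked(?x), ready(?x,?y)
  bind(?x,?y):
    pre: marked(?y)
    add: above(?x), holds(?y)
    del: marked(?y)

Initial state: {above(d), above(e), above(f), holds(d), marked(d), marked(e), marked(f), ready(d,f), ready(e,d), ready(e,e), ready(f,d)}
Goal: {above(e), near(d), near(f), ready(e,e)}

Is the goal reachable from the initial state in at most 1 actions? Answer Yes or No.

1. move(e,d)  →  {above(d), above(e), above(f), holds(d), marked(d), marked(f), near(d), ready(d,f), ready(e,e), ready(f,d)}
2. move(d,f)  →  {above(d), above(e), above(f), holds(d), marked(f), near(d), near(f), ready(e,e), ready(f,d)}
optimal plan length = 2; 2 > 1

No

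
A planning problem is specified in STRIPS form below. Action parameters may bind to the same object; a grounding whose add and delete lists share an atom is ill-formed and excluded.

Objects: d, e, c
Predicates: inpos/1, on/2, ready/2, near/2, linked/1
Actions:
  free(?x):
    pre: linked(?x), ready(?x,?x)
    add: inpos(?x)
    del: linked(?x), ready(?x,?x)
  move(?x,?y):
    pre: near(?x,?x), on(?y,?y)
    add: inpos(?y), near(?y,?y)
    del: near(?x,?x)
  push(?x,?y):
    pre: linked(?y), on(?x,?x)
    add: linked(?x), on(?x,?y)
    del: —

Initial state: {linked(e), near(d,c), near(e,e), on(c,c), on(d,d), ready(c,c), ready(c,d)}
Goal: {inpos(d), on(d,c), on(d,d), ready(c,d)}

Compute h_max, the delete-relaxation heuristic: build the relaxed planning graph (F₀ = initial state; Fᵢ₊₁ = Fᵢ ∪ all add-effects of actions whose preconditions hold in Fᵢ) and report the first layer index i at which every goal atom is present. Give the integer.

F0 = init (7 atoms)
F1 = F0 ∪ {inpos(c), inpos(d), linked(c), linked(d), near(c,c), near(d,d), on(c,e), on(d,e)}  (15 atoms)
F2 = F1 ∪ {on(c,d), on(d,c)}  (17 atoms)
goal ⊆ F2  ⇒  h_max = 2

2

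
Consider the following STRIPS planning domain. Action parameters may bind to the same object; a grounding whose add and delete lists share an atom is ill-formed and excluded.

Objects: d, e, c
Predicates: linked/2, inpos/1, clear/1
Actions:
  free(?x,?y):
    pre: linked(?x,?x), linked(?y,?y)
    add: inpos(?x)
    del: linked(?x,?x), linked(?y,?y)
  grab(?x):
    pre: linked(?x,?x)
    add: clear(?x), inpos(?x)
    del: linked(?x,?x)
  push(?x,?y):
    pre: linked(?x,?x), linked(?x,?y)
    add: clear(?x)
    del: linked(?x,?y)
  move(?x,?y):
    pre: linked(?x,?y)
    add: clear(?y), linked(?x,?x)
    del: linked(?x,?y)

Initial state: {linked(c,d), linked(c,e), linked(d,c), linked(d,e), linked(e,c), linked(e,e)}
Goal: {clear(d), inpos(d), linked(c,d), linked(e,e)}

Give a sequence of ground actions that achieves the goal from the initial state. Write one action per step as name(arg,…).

move(d,e); grab(d)

1. move(d,e)  →  {clear(e), linked(c,d), linked(c,e), linked(d,c), linked(d,d), linked(e,c), linked(e,e)}
2. grab(d)  →  {clear(d), clear(e), inpos(d), linked(c,d), linked(c,e), linked(d,c), linked(e,c), linked(e,e)}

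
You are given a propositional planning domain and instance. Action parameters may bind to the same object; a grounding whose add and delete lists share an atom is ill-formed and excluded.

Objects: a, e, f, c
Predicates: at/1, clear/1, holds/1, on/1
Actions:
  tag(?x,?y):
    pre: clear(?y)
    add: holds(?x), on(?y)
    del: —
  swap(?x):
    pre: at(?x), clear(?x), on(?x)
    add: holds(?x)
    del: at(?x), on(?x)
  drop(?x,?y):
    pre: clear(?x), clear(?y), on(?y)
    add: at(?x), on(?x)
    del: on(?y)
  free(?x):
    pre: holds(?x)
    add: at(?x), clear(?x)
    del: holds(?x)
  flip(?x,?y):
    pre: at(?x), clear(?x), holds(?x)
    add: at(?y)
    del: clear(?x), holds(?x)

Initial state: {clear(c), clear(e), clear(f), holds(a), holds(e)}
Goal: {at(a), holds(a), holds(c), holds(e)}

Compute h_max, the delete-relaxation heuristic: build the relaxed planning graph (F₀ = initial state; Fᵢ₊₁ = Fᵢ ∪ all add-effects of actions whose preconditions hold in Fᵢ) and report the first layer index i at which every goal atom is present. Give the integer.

F0 = init (5 atoms)
F1 = F0 ∪ {at(a), at(e), clear(a), holds(c), holds(f), on(c), on(e), on(f)}  (13 atoms)
goal ⊆ F1  ⇒  h_max = 1

1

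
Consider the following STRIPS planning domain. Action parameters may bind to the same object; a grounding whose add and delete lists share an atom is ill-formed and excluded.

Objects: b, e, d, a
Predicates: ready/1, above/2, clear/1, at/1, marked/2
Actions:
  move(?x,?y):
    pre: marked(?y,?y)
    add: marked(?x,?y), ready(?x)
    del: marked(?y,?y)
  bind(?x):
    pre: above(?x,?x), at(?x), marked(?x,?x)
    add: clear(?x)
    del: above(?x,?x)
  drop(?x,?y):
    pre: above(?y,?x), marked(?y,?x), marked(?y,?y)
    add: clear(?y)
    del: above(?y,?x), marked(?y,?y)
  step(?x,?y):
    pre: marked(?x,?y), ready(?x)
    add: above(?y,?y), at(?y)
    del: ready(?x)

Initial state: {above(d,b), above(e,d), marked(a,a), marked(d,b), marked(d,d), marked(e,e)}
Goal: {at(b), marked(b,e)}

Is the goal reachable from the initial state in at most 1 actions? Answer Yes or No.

No

1. move(b,e)  →  {above(d,b), above(e,d), marked(a,a), marked(b,e), marked(d,b), marked(d,d), ready(b)}
2. move(d,a)  →  {above(d,b), above(e,d), marked(b,e), marked(d,a), marked(d,b), marked(d,d), ready(b), ready(d)}
3. step(d,b)  →  {above(b,b), above(d,b), above(e,d), at(b), marked(b,e), marked(d,a), marked(d,b), marked(d,d), ready(b)}
optimal plan length = 3; 3 > 1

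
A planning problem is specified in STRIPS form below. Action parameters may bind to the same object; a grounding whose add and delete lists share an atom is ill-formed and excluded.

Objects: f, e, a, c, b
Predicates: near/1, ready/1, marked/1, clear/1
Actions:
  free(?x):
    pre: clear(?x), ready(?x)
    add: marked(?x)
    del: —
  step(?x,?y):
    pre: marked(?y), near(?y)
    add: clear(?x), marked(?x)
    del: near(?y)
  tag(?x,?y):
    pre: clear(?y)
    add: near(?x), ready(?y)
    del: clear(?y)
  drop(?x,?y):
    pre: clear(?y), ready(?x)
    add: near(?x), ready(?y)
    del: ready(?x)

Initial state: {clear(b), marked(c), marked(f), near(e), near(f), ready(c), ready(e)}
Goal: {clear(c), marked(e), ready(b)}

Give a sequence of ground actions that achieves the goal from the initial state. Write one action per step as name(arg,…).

1. step(e,f)  →  {clear(b), clear(e), marked(c), marked(e), marked(f), near(e), ready(c), ready(e)}
2. step(c,e)  →  {clear(b), clear(c), clear(e), marked(c), marked(e), marked(f), ready(c), ready(e)}
3. tag(f,b)  →  {clear(c), clear(e), marked(c), marked(e), marked(f), near(f), ready(b), ready(c), ready(e)}

step(e,f); step(c,e); tag(f,b)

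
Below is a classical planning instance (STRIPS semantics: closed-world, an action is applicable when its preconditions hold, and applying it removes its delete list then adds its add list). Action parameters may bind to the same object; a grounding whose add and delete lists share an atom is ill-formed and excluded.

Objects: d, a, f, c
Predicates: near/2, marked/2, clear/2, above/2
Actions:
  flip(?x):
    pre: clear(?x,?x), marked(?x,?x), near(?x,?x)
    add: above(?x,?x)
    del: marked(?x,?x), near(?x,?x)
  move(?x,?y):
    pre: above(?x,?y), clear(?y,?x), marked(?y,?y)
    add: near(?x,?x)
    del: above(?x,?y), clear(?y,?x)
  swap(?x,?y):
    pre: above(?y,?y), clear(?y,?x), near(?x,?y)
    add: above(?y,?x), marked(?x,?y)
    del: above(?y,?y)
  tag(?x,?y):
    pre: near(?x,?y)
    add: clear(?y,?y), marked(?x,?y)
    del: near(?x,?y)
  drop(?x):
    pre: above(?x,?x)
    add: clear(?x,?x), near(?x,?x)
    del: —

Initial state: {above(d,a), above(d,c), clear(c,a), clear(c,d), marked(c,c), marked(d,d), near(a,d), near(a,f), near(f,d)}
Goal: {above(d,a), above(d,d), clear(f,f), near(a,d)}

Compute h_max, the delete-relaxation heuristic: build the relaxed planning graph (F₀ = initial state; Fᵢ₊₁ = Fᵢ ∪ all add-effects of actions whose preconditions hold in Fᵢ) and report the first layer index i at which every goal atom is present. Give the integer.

F0 = init (9 atoms)
F1 = F0 ∪ {clear(d,d), clear(f,f), marked(a,d), marked(a,f), marked(f,d), near(d,d)}  (15 atoms)
F2 = F1 ∪ {above(d,d)}  (16 atoms)
goal ⊆ F2  ⇒  h_max = 2

2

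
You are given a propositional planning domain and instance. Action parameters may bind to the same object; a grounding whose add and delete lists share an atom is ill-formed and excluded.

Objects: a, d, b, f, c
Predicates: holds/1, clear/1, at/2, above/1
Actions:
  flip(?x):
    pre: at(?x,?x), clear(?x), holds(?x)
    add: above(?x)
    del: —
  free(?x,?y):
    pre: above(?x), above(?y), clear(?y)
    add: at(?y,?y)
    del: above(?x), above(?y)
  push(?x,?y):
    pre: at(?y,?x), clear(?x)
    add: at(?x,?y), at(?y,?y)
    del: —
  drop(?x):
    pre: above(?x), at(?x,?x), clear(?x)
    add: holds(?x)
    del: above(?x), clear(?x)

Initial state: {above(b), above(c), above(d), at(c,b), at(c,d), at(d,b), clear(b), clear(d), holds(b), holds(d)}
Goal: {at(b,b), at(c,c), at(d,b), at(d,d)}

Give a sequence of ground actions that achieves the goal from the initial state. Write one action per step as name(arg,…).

1. free(d,d)  →  {above(b), above(c), at(c,b), at(c,d), at(d,b), at(d,d), clear(b), clear(d), holds(b), holds(d)}
2. free(b,b)  →  {above(c), at(b,b), at(c,b), at(c,d), at(d,b), at(d,d), clear(b), clear(d), holds(b), holds(d)}
3. push(d,c)  →  {above(c), at(b,b), at(c,b), at(c,c), at(c,d), at(d,b), at(d,c), at(d,d), clear(b), clear(d), holds(b), holds(d)}

free(d,d); free(b,b); push(d,c)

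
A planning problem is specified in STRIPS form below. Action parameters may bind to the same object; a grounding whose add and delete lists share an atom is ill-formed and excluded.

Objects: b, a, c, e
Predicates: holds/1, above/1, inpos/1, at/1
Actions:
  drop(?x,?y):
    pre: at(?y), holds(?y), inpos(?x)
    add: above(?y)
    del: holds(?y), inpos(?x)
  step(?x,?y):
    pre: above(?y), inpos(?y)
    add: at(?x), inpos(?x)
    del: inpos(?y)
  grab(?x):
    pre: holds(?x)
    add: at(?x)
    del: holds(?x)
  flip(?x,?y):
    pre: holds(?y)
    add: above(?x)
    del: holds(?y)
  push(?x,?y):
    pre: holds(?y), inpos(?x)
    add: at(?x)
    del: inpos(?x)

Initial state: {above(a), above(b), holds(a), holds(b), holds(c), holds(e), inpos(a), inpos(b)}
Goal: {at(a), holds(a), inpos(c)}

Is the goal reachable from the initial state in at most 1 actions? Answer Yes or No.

No

1. step(a,b)  →  {above(a), above(b), at(a), holds(a), holds(b), holds(c), holds(e), inpos(a)}
2. step(c,a)  →  {above(a), above(b), at(a), at(c), holds(a), holds(b), holds(c), holds(e), inpos(c)}
optimal plan length = 2; 2 > 1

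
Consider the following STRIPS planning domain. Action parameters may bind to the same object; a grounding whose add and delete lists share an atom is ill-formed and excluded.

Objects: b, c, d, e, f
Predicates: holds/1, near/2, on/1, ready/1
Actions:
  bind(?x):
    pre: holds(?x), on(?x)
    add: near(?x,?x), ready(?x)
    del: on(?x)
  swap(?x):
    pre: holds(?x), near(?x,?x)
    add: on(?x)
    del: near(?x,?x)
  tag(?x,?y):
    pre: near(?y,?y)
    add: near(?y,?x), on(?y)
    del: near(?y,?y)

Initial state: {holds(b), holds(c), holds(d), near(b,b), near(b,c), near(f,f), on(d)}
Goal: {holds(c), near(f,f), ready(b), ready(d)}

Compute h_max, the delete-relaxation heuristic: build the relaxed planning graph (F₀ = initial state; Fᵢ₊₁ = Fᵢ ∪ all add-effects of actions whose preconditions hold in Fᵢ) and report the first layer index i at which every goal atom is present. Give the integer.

F0 = init (7 atoms)
F1 = F0 ∪ {near(b,d), near(b,e), near(b,f), near(d,d), near(f,b), near(f,c), near(f,d), near(f,e), on(b), on(f), ready(d)}  (18 atoms)
F2 = F1 ∪ {near(d,b), near(d,c), near(d,e), near(d,f), ready(b)}  (23 atoms)
goal ⊆ F2  ⇒  h_max = 2

2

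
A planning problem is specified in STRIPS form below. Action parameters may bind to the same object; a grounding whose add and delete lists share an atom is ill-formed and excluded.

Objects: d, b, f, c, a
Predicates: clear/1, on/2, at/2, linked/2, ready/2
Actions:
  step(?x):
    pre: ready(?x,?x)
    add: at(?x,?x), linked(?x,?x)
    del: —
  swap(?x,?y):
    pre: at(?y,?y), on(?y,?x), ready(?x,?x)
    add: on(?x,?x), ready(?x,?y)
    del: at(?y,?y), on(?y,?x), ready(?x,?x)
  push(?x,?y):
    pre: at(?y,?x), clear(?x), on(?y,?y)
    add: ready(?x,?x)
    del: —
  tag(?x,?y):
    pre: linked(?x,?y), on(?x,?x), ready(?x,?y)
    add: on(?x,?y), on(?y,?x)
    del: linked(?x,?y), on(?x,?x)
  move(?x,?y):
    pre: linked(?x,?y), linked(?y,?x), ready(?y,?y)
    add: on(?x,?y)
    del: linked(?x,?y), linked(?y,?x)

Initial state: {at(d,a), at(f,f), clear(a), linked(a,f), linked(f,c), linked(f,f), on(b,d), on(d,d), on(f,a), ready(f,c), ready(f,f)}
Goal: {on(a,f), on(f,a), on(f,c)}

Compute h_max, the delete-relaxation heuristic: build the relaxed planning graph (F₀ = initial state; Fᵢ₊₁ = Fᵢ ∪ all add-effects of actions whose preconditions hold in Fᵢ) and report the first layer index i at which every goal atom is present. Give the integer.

3

F0 = init (11 atoms)
F1 = F0 ∪ {on(f,f), ready(a,a)}  (13 atoms)
F2 = F1 ∪ {at(a,a), linked(a,a), on(a,a), on(c,f), on(f,c), ready(a,f)}  (19 atoms)
F3 = F2 ∪ {on(a,f)}  (20 atoms)
goal ⊆ F3  ⇒  h_max = 3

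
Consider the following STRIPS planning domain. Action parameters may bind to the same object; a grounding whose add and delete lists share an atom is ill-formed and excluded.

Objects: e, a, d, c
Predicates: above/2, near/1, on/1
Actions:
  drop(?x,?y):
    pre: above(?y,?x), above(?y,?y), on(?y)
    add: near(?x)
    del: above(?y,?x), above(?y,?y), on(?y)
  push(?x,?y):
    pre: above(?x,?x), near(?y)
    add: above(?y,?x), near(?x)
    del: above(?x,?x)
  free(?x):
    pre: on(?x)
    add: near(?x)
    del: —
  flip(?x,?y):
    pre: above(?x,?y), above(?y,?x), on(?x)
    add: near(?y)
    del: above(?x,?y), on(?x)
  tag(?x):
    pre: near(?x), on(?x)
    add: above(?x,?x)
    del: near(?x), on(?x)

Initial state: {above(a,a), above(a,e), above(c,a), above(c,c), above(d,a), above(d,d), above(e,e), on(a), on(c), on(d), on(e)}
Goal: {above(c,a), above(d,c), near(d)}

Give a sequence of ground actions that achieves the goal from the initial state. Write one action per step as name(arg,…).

drop(d,d); push(c,d)

1. drop(d,d)  →  {above(a,a), above(a,e), above(c,a), above(c,c), above(d,a), above(e,e), near(d), on(a), on(c), on(e)}
2. push(c,d)  →  {above(a,a), above(a,e), above(c,a), above(d,a), above(d,c), above(e,e), near(c), near(d), on(a), on(c), on(e)}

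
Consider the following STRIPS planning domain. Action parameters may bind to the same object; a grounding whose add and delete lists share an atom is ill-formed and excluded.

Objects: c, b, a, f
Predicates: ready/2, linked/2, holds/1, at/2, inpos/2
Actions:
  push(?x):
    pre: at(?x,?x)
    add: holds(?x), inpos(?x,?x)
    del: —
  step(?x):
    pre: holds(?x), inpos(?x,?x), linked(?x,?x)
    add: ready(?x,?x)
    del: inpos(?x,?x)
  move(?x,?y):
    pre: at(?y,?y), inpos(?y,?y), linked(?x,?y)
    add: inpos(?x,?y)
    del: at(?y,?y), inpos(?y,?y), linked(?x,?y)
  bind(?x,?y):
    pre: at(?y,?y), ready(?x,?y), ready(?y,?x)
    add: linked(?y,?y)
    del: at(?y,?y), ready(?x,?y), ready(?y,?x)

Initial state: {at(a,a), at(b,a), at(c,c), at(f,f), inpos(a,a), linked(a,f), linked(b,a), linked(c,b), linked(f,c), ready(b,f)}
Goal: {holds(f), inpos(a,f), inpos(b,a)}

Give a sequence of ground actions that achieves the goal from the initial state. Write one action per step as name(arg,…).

push(f); move(b,a); move(a,f)

1. push(f)  →  {at(a,a), at(b,a), at(c,c), at(f,f), holds(f), inpos(a,a), inpos(f,f), linked(a,f), linked(b,a), linked(c,b), linked(f,c), ready(b,f)}
2. move(b,a)  →  {at(b,a), at(c,c), at(f,f), holds(f), inpos(b,a), inpos(f,f), linked(a,f), linked(c,b), linked(f,c), ready(b,f)}
3. move(a,f)  →  {at(b,a), at(c,c), holds(f), inpos(a,f), inpos(b,a), linked(c,b), linked(f,c), ready(b,f)}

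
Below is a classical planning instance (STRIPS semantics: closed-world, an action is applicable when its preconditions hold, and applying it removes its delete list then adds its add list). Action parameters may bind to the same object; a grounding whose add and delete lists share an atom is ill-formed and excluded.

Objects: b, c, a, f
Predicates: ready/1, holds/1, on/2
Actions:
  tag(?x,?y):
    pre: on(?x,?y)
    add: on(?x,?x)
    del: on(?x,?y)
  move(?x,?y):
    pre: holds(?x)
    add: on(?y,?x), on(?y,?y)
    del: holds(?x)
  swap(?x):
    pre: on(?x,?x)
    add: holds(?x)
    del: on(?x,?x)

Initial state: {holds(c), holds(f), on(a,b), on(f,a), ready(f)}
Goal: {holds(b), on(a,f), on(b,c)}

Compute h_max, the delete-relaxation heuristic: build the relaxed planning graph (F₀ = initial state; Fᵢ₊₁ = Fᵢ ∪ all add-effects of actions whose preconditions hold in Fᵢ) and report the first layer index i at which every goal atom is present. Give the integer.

F0 = init (5 atoms)
F1 = F0 ∪ {on(a,a), on(a,c), on(a,f), on(b,b), on(b,c), on(b,f), on(c,c), on(c,f), on(f,c), on(f,f)}  (15 atoms)
F2 = F1 ∪ {holds(a), holds(b)}  (17 atoms)
goal ⊆ F2  ⇒  h_max = 2

2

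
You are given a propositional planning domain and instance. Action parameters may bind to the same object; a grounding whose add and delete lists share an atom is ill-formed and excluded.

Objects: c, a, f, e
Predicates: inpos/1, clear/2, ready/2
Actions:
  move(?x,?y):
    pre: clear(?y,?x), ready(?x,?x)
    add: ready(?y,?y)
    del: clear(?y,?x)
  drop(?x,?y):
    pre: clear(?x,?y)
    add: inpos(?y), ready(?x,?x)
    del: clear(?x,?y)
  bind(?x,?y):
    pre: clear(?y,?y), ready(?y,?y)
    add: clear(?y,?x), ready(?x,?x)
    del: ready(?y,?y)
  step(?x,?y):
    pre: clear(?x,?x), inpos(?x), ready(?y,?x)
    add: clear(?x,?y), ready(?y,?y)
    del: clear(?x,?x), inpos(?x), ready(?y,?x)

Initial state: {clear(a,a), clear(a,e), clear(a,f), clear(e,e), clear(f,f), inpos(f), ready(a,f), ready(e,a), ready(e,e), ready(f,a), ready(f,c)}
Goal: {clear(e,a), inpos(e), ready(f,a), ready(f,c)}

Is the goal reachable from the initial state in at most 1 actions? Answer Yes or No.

1. drop(a,e)  →  {clear(a,a), clear(a,f), clear(e,e), clear(f,f), inpos(e), inpos(f), ready(a,a), ready(a,f), ready(e,a), ready(e,e), ready(f,a), ready(f,c)}
2. bind(a,e)  →  {clear(a,a), clear(a,f), clear(e,a), clear(e,e), clear(f,f), inpos(e), inpos(f), ready(a,a), ready(a,f), ready(e,a), ready(f,a), ready(f,c)}
optimal plan length = 2; 2 > 1

No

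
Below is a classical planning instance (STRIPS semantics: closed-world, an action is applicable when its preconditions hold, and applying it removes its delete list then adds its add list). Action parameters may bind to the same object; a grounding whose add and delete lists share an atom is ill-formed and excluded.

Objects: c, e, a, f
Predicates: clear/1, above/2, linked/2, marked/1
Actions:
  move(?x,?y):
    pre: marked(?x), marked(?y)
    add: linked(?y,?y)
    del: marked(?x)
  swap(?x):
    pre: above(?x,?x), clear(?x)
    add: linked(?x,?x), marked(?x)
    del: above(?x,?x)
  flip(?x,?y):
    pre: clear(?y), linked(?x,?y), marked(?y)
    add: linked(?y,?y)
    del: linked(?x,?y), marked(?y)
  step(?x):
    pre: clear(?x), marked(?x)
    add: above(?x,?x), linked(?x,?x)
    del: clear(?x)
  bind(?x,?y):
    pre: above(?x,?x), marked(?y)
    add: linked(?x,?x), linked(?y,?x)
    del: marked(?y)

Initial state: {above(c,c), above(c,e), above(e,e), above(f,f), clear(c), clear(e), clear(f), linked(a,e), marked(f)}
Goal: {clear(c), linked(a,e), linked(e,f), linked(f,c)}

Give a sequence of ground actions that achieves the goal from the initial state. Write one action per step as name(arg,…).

swap(e); bind(c,f); bind(f,e)

1. swap(e)  →  {above(c,c), above(c,e), above(f,f), clear(c), clear(e), clear(f), linked(a,e), linked(e,e), marked(e), marked(f)}
2. bind(c,f)  →  {above(c,c), above(c,e), above(f,f), clear(c), clear(e), clear(f), linked(a,e), linked(c,c), linked(e,e), linked(f,c), marked(e)}
3. bind(f,e)  →  {above(c,c), above(c,e), above(f,f), clear(c), clear(e), clear(f), linked(a,e), linked(c,c), linked(e,e), linked(e,f), linked(f,c), linked(f,f)}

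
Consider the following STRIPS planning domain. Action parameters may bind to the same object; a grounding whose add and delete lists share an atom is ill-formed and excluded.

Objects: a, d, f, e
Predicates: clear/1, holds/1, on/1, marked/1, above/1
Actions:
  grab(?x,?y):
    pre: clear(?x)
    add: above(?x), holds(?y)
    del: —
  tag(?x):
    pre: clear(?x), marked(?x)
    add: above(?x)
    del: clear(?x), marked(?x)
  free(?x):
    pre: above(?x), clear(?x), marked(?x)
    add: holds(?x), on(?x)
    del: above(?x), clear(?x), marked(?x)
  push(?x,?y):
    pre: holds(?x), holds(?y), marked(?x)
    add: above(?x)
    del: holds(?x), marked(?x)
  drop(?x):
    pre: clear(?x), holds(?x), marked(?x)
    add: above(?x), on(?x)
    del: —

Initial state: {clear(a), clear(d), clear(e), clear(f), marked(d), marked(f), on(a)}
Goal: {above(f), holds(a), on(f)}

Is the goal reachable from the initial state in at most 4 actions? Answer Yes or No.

1. grab(a,a)  →  {above(a), clear(a), clear(d), clear(e), clear(f), holds(a), marked(d), marked(f), on(a)}
2. grab(a,f)  →  {above(a), clear(a), clear(d), clear(e), clear(f), holds(a), holds(f), marked(d), marked(f), on(a)}
3. drop(f)  →  {above(a), above(f), clear(a), clear(d), clear(e), clear(f), holds(a), holds(f), marked(d), marked(f), on(a), on(f)}
optimal plan length = 3; 3 ≤ 4

Yes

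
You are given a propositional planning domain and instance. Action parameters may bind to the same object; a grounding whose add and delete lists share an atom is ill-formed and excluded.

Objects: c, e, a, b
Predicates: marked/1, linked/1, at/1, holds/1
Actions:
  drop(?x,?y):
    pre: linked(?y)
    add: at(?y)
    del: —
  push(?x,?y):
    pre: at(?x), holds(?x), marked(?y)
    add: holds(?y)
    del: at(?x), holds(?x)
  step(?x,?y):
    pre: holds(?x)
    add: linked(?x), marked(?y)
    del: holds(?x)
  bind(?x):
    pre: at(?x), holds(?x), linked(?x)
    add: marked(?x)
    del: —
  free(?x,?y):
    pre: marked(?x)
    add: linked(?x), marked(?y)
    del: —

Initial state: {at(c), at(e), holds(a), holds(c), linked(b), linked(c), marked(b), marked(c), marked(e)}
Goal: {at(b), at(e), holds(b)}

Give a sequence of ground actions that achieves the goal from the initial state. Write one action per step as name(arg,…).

1. drop(c,b)  →  {at(b), at(c), at(e), holds(a), holds(c), linked(b), linked(c), marked(b), marked(c), marked(e)}
2. push(c,b)  →  {at(b), at(e), holds(a), holds(b), linked(b), linked(c), marked(b), marked(c), marked(e)}

drop(c,b); push(c,b)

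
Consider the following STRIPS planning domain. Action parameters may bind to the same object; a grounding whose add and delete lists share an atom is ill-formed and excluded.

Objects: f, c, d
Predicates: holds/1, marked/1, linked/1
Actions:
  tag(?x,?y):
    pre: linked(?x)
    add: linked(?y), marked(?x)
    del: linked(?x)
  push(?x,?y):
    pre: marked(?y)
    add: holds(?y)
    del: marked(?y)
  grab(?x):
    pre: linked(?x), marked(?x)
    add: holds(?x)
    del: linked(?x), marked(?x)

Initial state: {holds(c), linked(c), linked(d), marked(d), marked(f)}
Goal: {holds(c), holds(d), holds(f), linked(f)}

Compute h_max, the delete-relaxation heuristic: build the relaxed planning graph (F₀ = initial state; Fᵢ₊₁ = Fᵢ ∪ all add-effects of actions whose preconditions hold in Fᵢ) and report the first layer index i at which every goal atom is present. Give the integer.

F0 = init (5 atoms)
F1 = F0 ∪ {holds(d), holds(f), linked(f), marked(c)}  (9 atoms)
goal ⊆ F1  ⇒  h_max = 1

1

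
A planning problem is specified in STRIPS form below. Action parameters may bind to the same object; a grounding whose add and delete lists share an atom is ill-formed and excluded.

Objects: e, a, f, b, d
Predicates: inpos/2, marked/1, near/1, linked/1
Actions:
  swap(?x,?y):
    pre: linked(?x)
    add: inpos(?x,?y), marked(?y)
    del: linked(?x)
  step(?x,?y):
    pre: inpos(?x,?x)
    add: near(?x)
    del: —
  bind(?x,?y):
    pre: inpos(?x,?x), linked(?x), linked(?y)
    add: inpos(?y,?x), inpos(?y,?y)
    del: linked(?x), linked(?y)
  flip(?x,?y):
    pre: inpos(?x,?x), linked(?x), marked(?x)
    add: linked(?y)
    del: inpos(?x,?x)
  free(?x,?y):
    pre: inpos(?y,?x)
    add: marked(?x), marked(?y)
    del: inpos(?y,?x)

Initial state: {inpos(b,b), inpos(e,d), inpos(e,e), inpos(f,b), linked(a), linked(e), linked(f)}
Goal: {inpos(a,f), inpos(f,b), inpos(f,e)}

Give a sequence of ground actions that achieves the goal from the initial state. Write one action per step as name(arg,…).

swap(a,f); swap(f,e)

1. swap(a,f)  →  {inpos(a,f), inpos(b,b), inpos(e,d), inpos(e,e), inpos(f,b), linked(e), linked(f), marked(f)}
2. swap(f,e)  →  {inpos(a,f), inpos(b,b), inpos(e,d), inpos(e,e), inpos(f,b), inpos(f,e), linked(e), marked(e), marked(f)}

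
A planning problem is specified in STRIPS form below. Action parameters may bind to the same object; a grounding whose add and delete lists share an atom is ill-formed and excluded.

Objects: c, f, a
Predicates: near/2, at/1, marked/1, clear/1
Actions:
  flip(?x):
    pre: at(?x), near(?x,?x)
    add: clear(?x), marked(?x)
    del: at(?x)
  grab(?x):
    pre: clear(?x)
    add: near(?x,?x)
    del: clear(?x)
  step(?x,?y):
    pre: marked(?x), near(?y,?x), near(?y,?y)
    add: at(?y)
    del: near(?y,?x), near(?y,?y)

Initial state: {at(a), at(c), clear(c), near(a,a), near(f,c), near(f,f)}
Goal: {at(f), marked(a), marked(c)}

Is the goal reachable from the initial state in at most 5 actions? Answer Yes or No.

Yes

1. flip(a)  →  {at(c), clear(a), clear(c), marked(a), near(a,a), near(f,c), near(f,f)}
2. grab(c)  →  {at(c), clear(a), marked(a), near(a,a), near(c,c), near(f,c), near(f,f)}
3. flip(c)  →  {clear(a), clear(c), marked(a), marked(c), near(a,a), near(c,c), near(f,c), near(f,f)}
4. step(c,f)  →  {at(f), clear(a), clear(c), marked(a), marked(c), near(a,a), near(c,c)}
optimal plan length = 4; 4 ≤ 5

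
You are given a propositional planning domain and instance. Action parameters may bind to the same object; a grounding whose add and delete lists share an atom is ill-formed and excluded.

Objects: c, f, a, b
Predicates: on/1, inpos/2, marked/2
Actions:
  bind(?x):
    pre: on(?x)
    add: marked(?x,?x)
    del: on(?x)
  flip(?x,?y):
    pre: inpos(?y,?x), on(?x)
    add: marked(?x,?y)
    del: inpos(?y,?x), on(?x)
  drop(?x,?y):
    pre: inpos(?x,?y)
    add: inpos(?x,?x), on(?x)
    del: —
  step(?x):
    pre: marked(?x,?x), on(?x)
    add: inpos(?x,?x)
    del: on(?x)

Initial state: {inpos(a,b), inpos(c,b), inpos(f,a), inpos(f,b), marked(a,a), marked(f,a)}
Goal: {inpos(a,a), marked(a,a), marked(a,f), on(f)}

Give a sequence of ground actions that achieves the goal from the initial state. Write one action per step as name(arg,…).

drop(f,a); drop(a,b); flip(a,f)

1. drop(f,a)  →  {inpos(a,b), inpos(c,b), inpos(f,a), inpos(f,b), inpos(f,f), marked(a,a), marked(f,a), on(f)}
2. drop(a,b)  →  {inpos(a,a), inpos(a,b), inpos(c,b), inpos(f,a), inpos(f,b), inpos(f,f), marked(a,a), marked(f,a), on(a), on(f)}
3. flip(a,f)  →  {inpos(a,a), inpos(a,b), inpos(c,b), inpos(f,b), inpos(f,f), marked(a,a), marked(a,f), marked(f,a), on(f)}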